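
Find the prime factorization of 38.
2 × 19

Divide by primes starting from smallest:
38 ÷ 2 = 19
19 ÷ 19 = 1

38 = 2 × 19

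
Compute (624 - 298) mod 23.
4

(624 - 298) = 326
326 mod 23 = 4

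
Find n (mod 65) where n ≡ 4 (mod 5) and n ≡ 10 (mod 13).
M = 5 × 13 = 65. M₁ = 13, y₁ ≡ 2 (mod 5). M₂ = 5, y₂ ≡ 8 (mod 13). n = 4×13×2 + 10×5×8 ≡ 49 (mod 65)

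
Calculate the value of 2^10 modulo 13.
10 = 8 + 2 (binary 1010). Repeated squaring mod 13: 2^1 ≡ 2; 2^2 ≡ 2² = 4 ≡ 4; 2^4 ≡ 4² = 16 ≡ 3; 2^8 ≡ 3² = 9 ≡ 9. Multiply: 2^10 = 2^8 × 2^2 ≡ 9 × 4 (mod 13): 9 × 4 = 36 ≡ 10. So 2^10 ≡ 10 (mod 13).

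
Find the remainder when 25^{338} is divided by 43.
By Fermat: 25^{42} ≡ 1 (mod 43). 338 = 8×42 + 2. So 25^{338} ≡ 25^{2} ≡ 23 (mod 43)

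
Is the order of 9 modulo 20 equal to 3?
No, the actual order is 2, not 3.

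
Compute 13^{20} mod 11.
1

Using successive squaring:
Binary expansion of 20: 10100
Powers of 13 mod 11 (each is the square of the previous):
  13^1 ≡ 2 (mod 11)
  13^2 ≡ 2² = 4 ≡ 4 (mod 11)
  13^4 ≡ 4² = 16 ≡ 5 (mod 11)
  13^8 ≡ 5² = 25 ≡ 3 (mod 11)
  13^16 ≡ 3² = 9 ≡ 9 (mod 11)
20 = 16 + 4, so 13^20 = 13^16 × 13^4 ≡ 9 × 5 (mod 11)
Multiplying step by step:
  9 × 5 = 45 ≡ 1 (mod 11)
Result: 13^20 ≡ 1 (mod 11)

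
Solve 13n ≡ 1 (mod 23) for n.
13^(-1) ≡ 16 (mod 23). Verification: 13 × 16 = 208 ≡ 1 (mod 23)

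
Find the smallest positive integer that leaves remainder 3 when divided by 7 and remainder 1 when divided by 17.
M = 7 × 17 = 119. M₁ = 17, y₁ ≡ 5 (mod 7). M₂ = 7, y₂ ≡ 5 (mod 17). m = 3×17×5 + 1×7×5 ≡ 52 (mod 119). The smallest positive such number is 52.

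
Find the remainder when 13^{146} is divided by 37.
By Fermat: 13^{36} ≡ 1 (mod 37). 146 = 4×36 + 2. So 13^{146} ≡ 13^{2} ≡ 21 (mod 37)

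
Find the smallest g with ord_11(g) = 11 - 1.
p - 1 = 10 has prime divisors 2, 5. h is a primitive root mod 11 iff h^(10/q) ≢ 1 (mod 11) for each such q.
h = 2: 2^5 ≡ 10, 2^2 ≡ 4 (mod 11); none is 1, so 2 has order 10 and is a primitive root.
The smallest primitive root mod 11 is g = 2.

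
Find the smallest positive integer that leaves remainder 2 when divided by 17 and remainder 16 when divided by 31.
M = 17 × 31 = 527. M₁ = 31, y₁ ≡ 11 (mod 17). M₂ = 17, y₂ ≡ 11 (mod 31). x = 2×31×11 + 16×17×11 ≡ 512 (mod 527). The smallest positive such number is 512.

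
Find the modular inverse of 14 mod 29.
14^(-1) ≡ 27 (mod 29). Verification: 14 × 27 = 378 ≡ 1 (mod 29)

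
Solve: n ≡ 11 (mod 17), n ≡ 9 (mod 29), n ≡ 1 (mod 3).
M = 17 × 29 × 3 = 1479. M₁ = 87, y₁ ≡ 9 (mod 17). M₂ = 51, y₂ ≡ 4 (mod 29). M₃ = 493, y₃ ≡ 1 (mod 3). n = 11×87×9 + 9×51×4 + 1×493×1 ≡ 589 (mod 1479)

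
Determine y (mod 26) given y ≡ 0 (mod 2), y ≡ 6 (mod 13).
6

Using the Chinese Remainder Theorem:
M = product of moduli = 26
For equation 1: M_1 = 13, 13 ≡ 1 (mod 2), inverse of 13 mod 2 is 1 (check: 1 × 1 = 1 ≡ 1 (mod 2))
For equation 2: M_2 = 2, 2 ≡ 2 (mod 13), inverse of 2 mod 13 is 7 (check: 2 × 7 = 14 ≡ 1 (mod 13))
Combine: y ≡ Σ r_i×M_i×(M_i⁻¹ mod m_i) = 0×13×1 + 6×2×7 = 0 + 84 = 84
84 mod 26 = 6
y ≡ 6 (mod 26)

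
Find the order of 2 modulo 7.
Powers of 2 mod 7: 2^1≡2, 2^2≡4, 2^3≡1. Order = 3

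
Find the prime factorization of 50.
2 × 5^2

Divide by primes starting from smallest:
50 ÷ 2 = 25
25 ÷ 5 = 5
5 ÷ 5 = 1

50 = 2 × 5^2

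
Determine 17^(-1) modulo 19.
17^(-1) ≡ 9 (mod 19). Verification: 17 × 9 = 153 ≡ 1 (mod 19)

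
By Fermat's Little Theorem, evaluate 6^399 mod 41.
By Fermat: 6^{40} ≡ 1 (mod 41). 399 ≡ 39 (mod 40). So 6^{399} ≡ 6^{39} ≡ 7 (mod 41)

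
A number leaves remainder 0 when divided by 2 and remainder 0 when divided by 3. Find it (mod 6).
M = 2 × 3 = 6. M₁ = 3, y₁ ≡ 1 (mod 2). M₂ = 2, y₂ ≡ 2 (mod 3). z = 0×3×1 + 0×2×2 ≡ 0 (mod 6)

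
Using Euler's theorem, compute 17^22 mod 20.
By Euler: 17^{8} ≡ 1 (mod 20) since gcd(17, 20) = 1. 22 = 2×8 + 6. So 17^{22} ≡ 17^{6} ≡ 9 (mod 20)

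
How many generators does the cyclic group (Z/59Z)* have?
28

The number of primitive roots modulo p is φ(p-1) = φ(58)
φ(58) = 28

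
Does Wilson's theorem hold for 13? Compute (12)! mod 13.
(12)! mod 13 = 12. Since this equals -1 (mod 13), Wilson confirms 13 is prime.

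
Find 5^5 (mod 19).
5 = 4 + 1 (binary 101). Repeated squaring mod 19: 5^1 ≡ 5; 5^2 ≡ 5² = 25 ≡ 6; 5^4 ≡ 6² = 36 ≡ 17. Multiply: 5^5 = 5^4 × 5^1 ≡ 17 × 5 (mod 19): 17 × 5 = 85 ≡ 9. So 5^5 ≡ 9 (mod 19).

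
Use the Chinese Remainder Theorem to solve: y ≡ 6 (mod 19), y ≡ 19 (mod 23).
M = 19 × 23 = 437. M₁ = 23, y₁ ≡ 5 (mod 19). M₂ = 19, y₂ ≡ 17 (mod 23). y = 6×23×5 + 19×19×17 ≡ 272 (mod 437)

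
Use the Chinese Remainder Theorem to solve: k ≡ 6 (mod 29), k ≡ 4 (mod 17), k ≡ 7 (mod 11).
5342

Using the Chinese Remainder Theorem:
M = product of moduli = 5423
For equation 1: M_1 = 187, 187 ≡ 13 (mod 29), inverse of 187 mod 29 is 9 (check: 13 × 9 = 117 ≡ 1 (mod 29))
For equation 2: M_2 = 319, 319 ≡ 13 (mod 17), inverse of 319 mod 17 is 4 (check: 13 × 4 = 52 ≡ 1 (mod 17))
For equation 3: M_3 = 493, 493 ≡ 9 (mod 11), inverse of 493 mod 11 is 5 (check: 9 × 5 = 45 ≡ 1 (mod 11))
Combine: k ≡ Σ r_i×M_i×(M_i⁻¹ mod m_i) = 6×187×9 + 4×319×4 + 7×493×5 = 10098 + 5104 + 17255 = 32457
32457 mod 5423 = 5342
k ≡ 5342 (mod 5423)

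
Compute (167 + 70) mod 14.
13

(167 + 70) = 237
237 mod 14 = 13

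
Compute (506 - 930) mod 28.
24

(506 - 930) = -424
-424 mod 28 = 24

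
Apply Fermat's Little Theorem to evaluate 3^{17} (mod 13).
9

By Fermat's Little Theorem, a^(p-1) ≡ 1 (mod p) for prime p and gcd(a, p) = 1
Here p = 13, so 3^12 ≡ 1 (mod 13)
We can reduce the exponent: 17 mod 12 = 5
So 3^17 ≡ 3^5 (mod 13)
Computing: 3^5 mod 13 = 9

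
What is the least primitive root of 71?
7

A primitive root g modulo p has order p-1 = 70
Prime divisors of 70: [2, 5, 7]
g is a primitive root iff g^(70/q) ≢ 1 (mod 71) for each prime divisor q
Testing small values:
  g = 2: 2^35 ≡ 1, 2^14 ≡ 54, 2^10 ≡ 30 (mod 71) → 2^35 ≡ 1, not primitive root
  g = 3: 3^35 ≡ 1, 3^14 ≡ 54, 3^10 ≡ 48 (mod 71) → 3^35 ≡ 1, not primitive root
  g = 4: 4^35 ≡ 1, 4^14 ≡ 5, 4^10 ≡ 48 (mod 71) → 4^35 ≡ 1, not primitive root
  g = 5: 5^35 ≡ 1, 5^14 ≡ 57, 5^10 ≡ 1 (mod 71) → 5^35 ≡ 1, not primitive root
  g = 6: 6^35 ≡ 1, 6^14 ≡ 5, 6^10 ≡ 20 (mod 71) → 6^35 ≡ 1, not primitive root
  g = 7: 7^35 ≡ 70, 7^14 ≡ 54, 7^10 ≡ 45 (mod 71) → none is 1, primitive root!
The smallest primitive root is 7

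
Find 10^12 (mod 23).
Using repeated squaring. 12 = 8 + 4 (binary 1100). Repeated squaring mod 23: 10^1 ≡ 10; 10^2 ≡ 10² = 100 ≡ 8; 10^4 ≡ 8² = 64 ≡ 18; 10^8 ≡ 18² = 324 ≡ 2. Multiply: 10^12 = 10^8 × 10^4 ≡ 2 × 18 (mod 23): 2 × 18 = 36 ≡ 13. So 10^12 ≡ 13 (mod 23).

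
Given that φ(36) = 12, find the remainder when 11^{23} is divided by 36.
By Euler: 11^{12} ≡ 1 (mod 36) since gcd(11, 36) = 1. 23 = 1×12 + 11. So 11^{23} ≡ 11^{11} ≡ 23 (mod 36)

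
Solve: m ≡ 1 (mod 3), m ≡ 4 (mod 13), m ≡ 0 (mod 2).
M = 3 × 13 × 2 = 78. M₁ = 26, y₁ ≡ 2 (mod 3). M₂ = 6, y₂ ≡ 11 (mod 13). M₃ = 39, y₃ ≡ 1 (mod 2). m = 1×26×2 + 4×6×11 + 0×39×1 ≡ 4 (mod 78)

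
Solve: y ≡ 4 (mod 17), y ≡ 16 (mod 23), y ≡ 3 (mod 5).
M = 17 × 23 × 5 = 1955. M₁ = 115, y₁ ≡ 4 (mod 17). M₂ = 85, y₂ ≡ 13 (mod 23). M₃ = 391, y₃ ≡ 1 (mod 5). y = 4×115×4 + 16×85×13 + 3×391×1 ≡ 1143 (mod 1955)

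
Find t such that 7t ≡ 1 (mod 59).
7^(-1) ≡ 17 (mod 59). Verification: 7 × 17 = 119 ≡ 1 (mod 59)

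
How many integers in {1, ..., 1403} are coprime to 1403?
1320

Prime factorization: 1403 = 23 × 61
Using the formula φ(n) = n × Π(1 - 1/p) for each prime factor p:
φ(1403) = 1403 × (1 - 1/23) × (1 - 1/61)
φ(1403) = 1320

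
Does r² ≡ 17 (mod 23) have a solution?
By Euler's criterion: 17^{11} ≡ 22 (mod 23). Since this equals -1 (≡ 22), 17 is not a QR.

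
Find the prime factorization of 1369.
37^2

Divide by primes starting from smallest:
1369 ÷ 37 = 37
37 ÷ 37 = 1

1369 = 37^2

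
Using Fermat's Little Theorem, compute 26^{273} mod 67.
62

By Fermat's Little Theorem, a^(p-1) ≡ 1 (mod p) for prime p and gcd(a, p) = 1
Here p = 67, so 26^66 ≡ 1 (mod 67)
We can reduce the exponent: 273 mod 66 = 9
So 26^273 ≡ 26^9 (mod 67)
Computing: 26^9 mod 67 = 62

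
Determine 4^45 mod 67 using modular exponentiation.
Using repeated squaring. 45 = 32 + 8 + 4 + 1 (binary 101101). Repeated squaring mod 67: 4^1 ≡ 4; 4^2 ≡ 4² = 16 ≡ 16; 4^4 ≡ 16² = 256 ≡ 55; 4^8 ≡ 55² = 3025 ≡ 10; 4^16 ≡ 10² = 100 ≡ 33; 4^32 ≡ 33² = 1089 ≡ 17. Multiply: 4^45 = 4^32 × 4^8 × 4^4 × 4^1 ≡ 17 × 10 × 55 × 4 (mod 67): 17 × 10 = 170 ≡ 36; 36 × 55 = 1980 ≡ 37; 37 × 4 = 148 ≡ 14. So 4^45 ≡ 14 (mod 67).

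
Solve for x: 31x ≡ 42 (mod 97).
17

Since gcd(31, 97) = 1 divides 42, a solution exists.
Multiply both sides by the inverse of 31 mod 97:
  31^(-1) mod 97 = 72
  x ≡ 72 × 42 ≡ 3024 ≡ 17 (mod 97)
Verification: 31 × 17 = 527 = 5 × 97 + 42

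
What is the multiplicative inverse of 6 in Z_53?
9

Using Extended Euclidean Algorithm:
gcd(6, 53) = 1
Bezout coefficients: 6 × 9 + 53 × -1 = 1
So 6 × 9 ≡ 1 (mod 53)
The inverse is 9 mod 53 = 9
Verification: 6 × 9 = 54 = 1 × 53 + 1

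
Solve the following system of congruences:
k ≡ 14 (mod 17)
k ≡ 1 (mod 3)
31

Using the Chinese Remainder Theorem:
M = product of moduli = 51
For equation 1: M_1 = 3, 3 ≡ 3 (mod 17), inverse of 3 mod 17 is 6 (check: 3 × 6 = 18 ≡ 1 (mod 17))
For equation 2: M_2 = 17, 17 ≡ 2 (mod 3), inverse of 17 mod 3 is 2 (check: 2 × 2 = 4 ≡ 1 (mod 3))
Combine: k ≡ Σ r_i×M_i×(M_i⁻¹ mod m_i) = 14×3×6 + 1×17×2 = 252 + 34 = 286
286 mod 51 = 31
k ≡ 31 (mod 51)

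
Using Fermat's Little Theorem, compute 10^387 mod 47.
By Fermat: 10^{46} ≡ 1 (mod 47). 387 = 8×46 + 19. So 10^{387} ≡ 10^{19} ≡ 30 (mod 47)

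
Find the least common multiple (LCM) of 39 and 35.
1365

First find GCD(39, 35) using the Euclidean algorithm:
39 = 1 × 35 + 4
35 = 8 × 4 + 3
4 = 1 × 3 + 1
3 = 3 × 1 + 0
GCD(39, 35) = 1

LCM formula: LCM(a, b) = (a × b) / GCD(a, b)
LCM(39, 35) = (39 × 35) / 1
LCM(39, 35) = 1365 / 1
LCM(39, 35) = 1365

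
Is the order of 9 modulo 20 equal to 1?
No, the actual order is 2, not 1.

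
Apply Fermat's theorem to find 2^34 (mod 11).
By Fermat: 2^{10} ≡ 1 (mod 11). 34 = 3×10 + 4. So 2^{34} ≡ 2^{4} ≡ 5 (mod 11)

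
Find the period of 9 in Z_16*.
Powers of 9 mod 16: 9^1≡9, 9^2≡1. Order = 2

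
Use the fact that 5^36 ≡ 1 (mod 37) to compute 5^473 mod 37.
By Fermat: 5^{36} ≡ 1 (mod 37). 473 ≡ 5 (mod 36). So 5^{473} ≡ 5^{5} ≡ 17 (mod 37)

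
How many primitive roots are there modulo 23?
10

The number of primitive roots modulo p is φ(p-1) = φ(22)
φ(22) = 10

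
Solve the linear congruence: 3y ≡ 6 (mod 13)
2

Since gcd(3, 13) = 1 divides 6, a solution exists.
Multiply both sides by the inverse of 3 mod 13:
  3^(-1) mod 13 = 9
  x ≡ 9 × 6 ≡ 54 ≡ 2 (mod 13)
Verification: 3 × 2 = 6 = 0 × 13 + 6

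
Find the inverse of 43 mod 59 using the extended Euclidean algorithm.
Extended GCD: 43(11) + 59(-8) = 1. So 43^(-1) ≡ 11 ≡ 11 (mod 59). Verify: 43 × 11 = 473 ≡ 1 (mod 59)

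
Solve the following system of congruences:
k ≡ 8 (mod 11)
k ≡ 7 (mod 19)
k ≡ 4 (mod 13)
1603

Using the Chinese Remainder Theorem:
M = product of moduli = 2717
For equation 1: M_1 = 247, 247 ≡ 5 (mod 11), inverse of 247 mod 11 is 9 (check: 5 × 9 = 45 ≡ 1 (mod 11))
For equation 2: M_2 = 143, 143 ≡ 10 (mod 19), inverse of 143 mod 19 is 2 (check: 10 × 2 = 20 ≡ 1 (mod 19))
For equation 3: M_3 = 209, 209 ≡ 1 (mod 13), inverse of 209 mod 13 is 1 (check: 1 × 1 = 1 ≡ 1 (mod 13))
Combine: k ≡ Σ r_i×M_i×(M_i⁻¹ mod m_i) = 8×247×9 + 7×143×2 + 4×209×1 = 17784 + 2002 + 836 = 20622
20622 mod 2717 = 1603
k ≡ 1603 (mod 2717)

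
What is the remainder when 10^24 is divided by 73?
Using repeated squaring. 24 = 16 + 8 (binary 11000). Repeated squaring mod 73: 10^1 ≡ 10; 10^2 ≡ 10² = 100 ≡ 27; 10^4 ≡ 27² = 729 ≡ 72; 10^8 ≡ 72² = 5184 ≡ 1; 10^16 ≡ 1² = 1 ≡ 1. Multiply: 10^24 = 10^16 × 10^8 ≡ 1 × 1 (mod 73): 1 × 1 = 1 ≡ 1. So 10^24 ≡ 1 (mod 73).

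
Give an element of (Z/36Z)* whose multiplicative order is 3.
13 has order 3 mod 36 since 13^{3} ≡ 1 (mod 36) and no smaller power works.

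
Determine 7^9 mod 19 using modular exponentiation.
9 = 8 + 1 (binary 1001). Repeated squaring mod 19: 7^1 ≡ 7; 7^2 ≡ 7² = 49 ≡ 11; 7^4 ≡ 11² = 121 ≡ 7; 7^8 ≡ 7² = 49 ≡ 11. Multiply: 7^9 = 7^8 × 7^1 ≡ 11 × 7 (mod 19): 11 × 7 = 77 ≡ 1. So 7^9 ≡ 1 (mod 19).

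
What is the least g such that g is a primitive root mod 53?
p - 1 = 52 has prime divisors 2, 13. h is a primitive root mod 53 iff h^(52/q) ≢ 1 (mod 53) for each such q.
h = 2: 2^26 ≡ 52, 2^4 ≡ 16 (mod 53); none is 1, so 2 has order 52 and is a primitive root.
The smallest primitive root mod 53 is g = 2.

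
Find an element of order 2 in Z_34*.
33 has order 2 mod 34 since 33^{2} ≡ 1 (mod 34) and no smaller power works.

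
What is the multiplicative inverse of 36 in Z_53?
36^(-1) ≡ 28 (mod 53). Verification: 36 × 28 = 1008 ≡ 1 (mod 53)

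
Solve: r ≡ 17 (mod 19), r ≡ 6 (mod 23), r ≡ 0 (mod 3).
M = 19 × 23 × 3 = 1311. M₁ = 69, y₁ ≡ 8 (mod 19). M₂ = 57, y₂ ≡ 21 (mod 23). M₃ = 437, y₃ ≡ 2 (mod 3). r = 17×69×8 + 6×57×21 + 0×437×2 ≡ 834 (mod 1311)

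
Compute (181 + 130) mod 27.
14

(181 + 130) = 311
311 mod 27 = 14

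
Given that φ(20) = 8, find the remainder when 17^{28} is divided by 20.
By Euler: 17^{8} ≡ 1 (mod 20) since gcd(17, 20) = 1. 28 = 3×8 + 4. So 17^{28} ≡ 17^{4} ≡ 1 (mod 20)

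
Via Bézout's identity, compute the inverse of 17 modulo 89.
Extended GCD: 17(21) + 89(-4) = 1. So 17^(-1) ≡ 21 ≡ 21 (mod 89). Verify: 17 × 21 = 357 ≡ 1 (mod 89)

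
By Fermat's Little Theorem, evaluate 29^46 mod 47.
By Fermat's Little Theorem, 29^{46} ≡ 1 (mod 47) since 47 is prime and gcd(29, 47) = 1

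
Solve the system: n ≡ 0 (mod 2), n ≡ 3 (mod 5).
M = 2 × 5 = 10. M₁ = 5, y₁ ≡ 1 (mod 2). M₂ = 2, y₂ ≡ 3 (mod 5). n = 0×5×1 + 3×2×3 ≡ 8 (mod 10)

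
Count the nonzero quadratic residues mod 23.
For prime 23, there are (p-1)/2 = (23-1)/2 = 11 quadratic residues (excluding 0).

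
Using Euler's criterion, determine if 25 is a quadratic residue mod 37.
By Euler's criterion: 25^{18} ≡ 1 (mod 37). Since this equals 1, 25 is a QR.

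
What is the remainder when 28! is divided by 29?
By Wilson's theorem, (28)! ≡ -1 ≡ 28 (mod 29)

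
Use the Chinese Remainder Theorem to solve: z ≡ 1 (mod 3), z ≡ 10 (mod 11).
M = 3 × 11 = 33. M₁ = 11, y₁ ≡ 2 (mod 3). M₂ = 3, y₂ ≡ 4 (mod 11). z = 1×11×2 + 10×3×4 ≡ 10 (mod 33)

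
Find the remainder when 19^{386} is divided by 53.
By Fermat: 19^{52} ≡ 1 (mod 53). 386 = 7×52 + 22. So 19^{386} ≡ 19^{22} ≡ 9 (mod 53)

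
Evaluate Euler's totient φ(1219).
1144

Prime factorization: 1219 = 23 × 53
Using the formula φ(n) = n × Π(1 - 1/p) for each prime factor p:
φ(1219) = 1219 × (1 - 1/23) × (1 - 1/53)
φ(1219) = 1144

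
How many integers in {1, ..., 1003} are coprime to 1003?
928

Prime factorization: 1003 = 17 × 59
Using the formula φ(n) = n × Π(1 - 1/p) for each prime factor p:
φ(1003) = 1003 × (1 - 1/17) × (1 - 1/59)
φ(1003) = 928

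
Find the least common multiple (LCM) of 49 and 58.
2842

First find GCD(49, 58) using the Euclidean algorithm:
49 = 0 × 58 + 49
58 = 1 × 49 + 9
49 = 5 × 9 + 4
9 = 2 × 4 + 1
4 = 4 × 1 + 0
GCD(49, 58) = 1

LCM formula: LCM(a, b) = (a × b) / GCD(a, b)
LCM(49, 58) = (49 × 58) / 1
LCM(49, 58) = 2842 / 1
LCM(49, 58) = 2842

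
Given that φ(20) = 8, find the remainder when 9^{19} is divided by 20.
By Euler: 9^{8} ≡ 1 (mod 20) since gcd(9, 20) = 1. 19 = 2×8 + 3. So 9^{19} ≡ 9^{3} ≡ 9 (mod 20)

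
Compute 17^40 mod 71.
Using repeated squaring. 40 = 32 + 8 (binary 101000). Repeated squaring mod 71: 17^1 ≡ 17; 17^2 ≡ 17² = 289 ≡ 5; 17^4 ≡ 5² = 25 ≡ 25; 17^8 ≡ 25² = 625 ≡ 57; 17^16 ≡ 57² = 3249 ≡ 54; 17^32 ≡ 54² = 2916 ≡ 5. Multiply: 17^40 = 17^32 × 17^8 ≡ 5 × 57 (mod 71): 5 × 57 = 285 ≡ 1. So 17^40 ≡ 1 (mod 71).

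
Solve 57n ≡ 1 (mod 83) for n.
67

Using Extended Euclidean Algorithm:
gcd(57, 83) = 1
Bezout coefficients: 57 × -16 + 83 × 11 = 1
So 57 × -16 ≡ 1 (mod 83)
The inverse is -16 mod 83 = 67
Verification: 57 × 67 = 3819 = 46 × 83 + 1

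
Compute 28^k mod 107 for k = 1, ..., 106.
g^1, g^2, ..., g^{106} mod 107: {28, 35, 17, 48, 60, 75, 67, 57, 98, 69, 6, 61, 103, 102, 74, 39, 22, 81, 21, 53, 93, 36, 45, 83, 77, 16, 20, 25, 58, 19, 104, 23, 2, 56, 70, 34, 96, 13, 43, 27, 7, 89, 31, 12, 15, 99, 97, 41, 78, 44, 55, 42, 106, 79, 72, 90, 59, 47, 32, 40, 50, 9, 38, 101, 46, 4, 5, 33, 68, 85, 26, 86, 54, 14, 71, 62, 24, 30, 91, 87, 82, 49, 88, 3, 84, 105, 51, 37, 73, 11, 94, 64, 80, 100, 18, 76, 95, 92, 8, 10, 66, 29, 63, 52, 65, 1}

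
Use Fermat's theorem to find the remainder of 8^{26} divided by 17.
13

By Fermat's Little Theorem, a^(p-1) ≡ 1 (mod p) for prime p and gcd(a, p) = 1
Here p = 17, so 8^16 ≡ 1 (mod 17)
We can reduce the exponent: 26 mod 16 = 10
So 8^26 ≡ 8^10 (mod 17)
Computing: 8^10 mod 17 = 13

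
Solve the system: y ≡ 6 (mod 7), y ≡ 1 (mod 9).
M = 7 × 9 = 63. M₁ = 9, y₁ ≡ 4 (mod 7). M₂ = 7, y₂ ≡ 4 (mod 9). y = 6×9×4 + 1×7×4 ≡ 55 (mod 63)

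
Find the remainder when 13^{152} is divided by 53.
By Fermat: 13^{52} ≡ 1 (mod 53). 152 = 2×52 + 48. So 13^{152} ≡ 13^{48} ≡ 44 (mod 53)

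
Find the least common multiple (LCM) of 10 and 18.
90

First find GCD(10, 18) using the Euclidean algorithm:
10 = 0 × 18 + 10
18 = 1 × 10 + 8
10 = 1 × 8 + 2
8 = 4 × 2 + 0
GCD(10, 18) = 2

LCM formula: LCM(a, b) = (a × b) / GCD(a, b)
LCM(10, 18) = (10 × 18) / 2
LCM(10, 18) = 180 / 2
LCM(10, 18) = 90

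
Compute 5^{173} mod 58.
51

Using successive squaring:
Binary expansion of 173: 10101101
Powers of 5 mod 58 (each is the square of the previous):
  5^1 ≡ 5 (mod 58)
  5^2 ≡ 5² = 25 ≡ 25 (mod 58)
  5^4 ≡ 25² = 625 ≡ 45 (mod 58)
  5^8 ≡ 45² = 2025 ≡ 53 (mod 58)
  5^16 ≡ 53² = 2809 ≡ 25 (mod 58)
  5^32 ≡ 25² = 625 ≡ 45 (mod 58)
  5^64 ≡ 45² = 2025 ≡ 53 (mod 58)
  5^128 ≡ 53² = 2809 ≡ 25 (mod 58)
173 = 128 + 32 + 8 + 4 + 1, so 5^173 = 5^128 × 5^32 × 5^8 × 5^4 × 5^1 ≡ 25 × 45 × 53 × 45 × 5 (mod 58)
Multiplying step by step:
  25 × 45 = 1125 ≡ 23 (mod 58)
  23 × 53 = 1219 ≡ 1 (mod 58)
  1 × 45 = 45 ≡ 45 (mod 58)
  45 × 5 = 225 ≡ 51 (mod 58)
Result: 5^173 ≡ 51 (mod 58)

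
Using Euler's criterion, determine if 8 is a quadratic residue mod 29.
By Euler's criterion: 8^{14} ≡ 28 (mod 29). Since this equals -1 (≡ 28), 8 is not a QR.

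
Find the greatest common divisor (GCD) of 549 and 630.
9

Using the Euclidean algorithm:
549 = 0 × 630 + 549
630 = 1 × 549 + 81
549 = 6 × 81 + 63
81 = 1 × 63 + 18
63 = 3 × 18 + 9
18 = 2 × 9 + 0

GCD(549, 630) = 9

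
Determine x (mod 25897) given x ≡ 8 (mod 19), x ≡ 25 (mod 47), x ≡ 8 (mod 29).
13232

Using the Chinese Remainder Theorem:
M = product of moduli = 25897
For equation 1: M_1 = 1363, 1363 ≡ 14 (mod 19), inverse of 1363 mod 19 is 15 (check: 14 × 15 = 210 ≡ 1 (mod 19))
For equation 2: M_2 = 551, 551 ≡ 34 (mod 47), inverse of 551 mod 47 is 18 (check: 34 × 18 = 612 ≡ 1 (mod 47))
For equation 3: M_3 = 893, 893 ≡ 23 (mod 29), inverse of 893 mod 29 is 24 (check: 23 × 24 = 552 ≡ 1 (mod 29))
Combine: x ≡ Σ r_i×M_i×(M_i⁻¹ mod m_i) = 8×1363×15 + 25×551×18 + 8×893×24 = 163560 + 247950 + 171456 = 582966
582966 mod 25897 = 13232
x ≡ 13232 (mod 25897)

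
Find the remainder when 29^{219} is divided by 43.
By Fermat: 29^{42} ≡ 1 (mod 43). 219 = 5×42 + 9. So 29^{219} ≡ 29^{9} ≡ 39 (mod 43)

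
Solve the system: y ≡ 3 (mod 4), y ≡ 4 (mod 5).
M = 4 × 5 = 20. M₁ = 5, y₁ ≡ 1 (mod 4). M₂ = 4, y₂ ≡ 4 (mod 5). y = 3×5×1 + 4×4×4 ≡ 19 (mod 20)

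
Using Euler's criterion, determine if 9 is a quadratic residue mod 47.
By Euler's criterion: 9^{23} ≡ 1 (mod 47). Since this equals 1, 9 is a QR.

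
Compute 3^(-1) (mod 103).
69

Using Extended Euclidean Algorithm:
gcd(3, 103) = 1
Bezout coefficients: 3 × -34 + 103 × 1 = 1
So 3 × -34 ≡ 1 (mod 103)
The inverse is -34 mod 103 = 69
Verification: 3 × 69 = 207 = 2 × 103 + 1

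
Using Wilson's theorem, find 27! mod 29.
(28)! = (27)! × (28) ≡ -1 (mod 29). So (27)! ≡ -1 × (28)^(-1) ≡ (-1)×(-1) = 1 (mod 29)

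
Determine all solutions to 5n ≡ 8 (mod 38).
32

Since gcd(5, 38) = 1 divides 8, a solution exists.
Multiply both sides by the inverse of 5 mod 38:
  5^(-1) mod 38 = 23
  x ≡ 23 × 8 ≡ 184 ≡ 32 (mod 38)
Verification: 5 × 32 = 160 = 4 × 38 + 8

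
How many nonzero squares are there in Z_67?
For prime 67, there are (p-1)/2 = (67-1)/2 = 33 quadratic residues (excluding 0).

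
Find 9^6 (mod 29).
6 = 4 + 2 (binary 110). Repeated squaring mod 29: 9^1 ≡ 9; 9^2 ≡ 9² = 81 ≡ 23; 9^4 ≡ 23² = 529 ≡ 7. Multiply: 9^6 = 9^4 × 9^2 ≡ 7 × 23 (mod 29): 7 × 23 = 161 ≡ 16. So 9^6 ≡ 16 (mod 29).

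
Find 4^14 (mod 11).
Using Fermat: 4^{10} ≡ 1 (mod 11). 14 ≡ 4 (mod 10). So 4^{14} ≡ 4^{4} ≡ 3 (mod 11)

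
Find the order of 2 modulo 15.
Powers of 2 mod 15: 2^1≡2, 2^2≡4, 2^3≡8, 2^4≡1. Order = 4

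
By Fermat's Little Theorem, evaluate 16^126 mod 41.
By Fermat: 16^{40} ≡ 1 (mod 41). 126 = 3×40 + 6. So 16^{126} ≡ 16^{6} ≡ 16 (mod 41)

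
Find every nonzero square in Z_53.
QRs mod 53: {1, 4, 6, 7, 9, 10, 11, 13, 15, 16, 17, 24, 25, 28, 29, 36, 37, 38, 40, 42, 43, 44, 46, 47, 49, 52}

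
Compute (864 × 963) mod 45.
27

(864 × 963) = 832032
832032 mod 45 = 27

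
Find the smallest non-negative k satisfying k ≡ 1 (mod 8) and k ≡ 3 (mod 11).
M = 8 × 11 = 88. M₁ = 11, y₁ ≡ 3 (mod 8). M₂ = 8, y₂ ≡ 7 (mod 11). k = 1×11×3 + 3×8×7 ≡ 25 (mod 88)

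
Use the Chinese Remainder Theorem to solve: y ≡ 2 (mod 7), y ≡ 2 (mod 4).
M = 7 × 4 = 28. M₁ = 4, y₁ ≡ 2 (mod 7). M₂ = 7, y₂ ≡ 3 (mod 4). y = 2×4×2 + 2×7×3 ≡ 2 (mod 28)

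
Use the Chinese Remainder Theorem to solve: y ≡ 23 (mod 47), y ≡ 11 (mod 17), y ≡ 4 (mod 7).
963

Using the Chinese Remainder Theorem:
M = product of moduli = 5593
For equation 1: M_1 = 119, 119 ≡ 25 (mod 47), inverse of 119 mod 47 is 32 (check: 25 × 32 = 800 ≡ 1 (mod 47))
For equation 2: M_2 = 329, 329 ≡ 6 (mod 17), inverse of 329 mod 17 is 3 (check: 6 × 3 = 18 ≡ 1 (mod 17))
For equation 3: M_3 = 799, 799 ≡ 1 (mod 7), inverse of 799 mod 7 is 1 (check: 1 × 1 = 1 ≡ 1 (mod 7))
Combine: y ≡ Σ r_i×M_i×(M_i⁻¹ mod m_i) = 23×119×32 + 11×329×3 + 4×799×1 = 87584 + 10857 + 3196 = 101637
101637 mod 5593 = 963
y ≡ 963 (mod 5593)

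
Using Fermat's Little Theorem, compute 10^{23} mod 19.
3

By Fermat's Little Theorem, a^(p-1) ≡ 1 (mod p) for prime p and gcd(a, p) = 1
Here p = 19, so 10^18 ≡ 1 (mod 19)
We can reduce the exponent: 23 mod 18 = 5
So 10^23 ≡ 10^5 (mod 19)
Computing: 10^5 mod 19 = 3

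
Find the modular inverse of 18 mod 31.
18^(-1) ≡ 19 (mod 31). Verification: 18 × 19 = 342 ≡ 1 (mod 31)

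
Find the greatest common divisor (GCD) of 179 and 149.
1

Using the Euclidean algorithm:
179 = 1 × 149 + 30
149 = 4 × 30 + 29
30 = 1 × 29 + 1
29 = 29 × 1 + 0

GCD(179, 149) = 1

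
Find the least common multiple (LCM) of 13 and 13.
13

First find GCD(13, 13) using the Euclidean algorithm:
13 = 1 × 13 + 0
GCD(13, 13) = 13

LCM formula: LCM(a, b) = (a × b) / GCD(a, b)
LCM(13, 13) = (13 × 13) / 13
LCM(13, 13) = 169 / 13
LCM(13, 13) = 13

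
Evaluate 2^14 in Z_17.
Using repeated squaring. 14 = 8 + 4 + 2 (binary 1110). Repeated squaring mod 17: 2^1 ≡ 2; 2^2 ≡ 2² = 4 ≡ 4; 2^4 ≡ 4² = 16 ≡ 16; 2^8 ≡ 16² = 256 ≡ 1. Multiply: 2^14 = 2^8 × 2^4 × 2^2 ≡ 1 × 16 × 4 (mod 17): 1 × 16 = 16 ≡ 16; 16 × 4 = 64 ≡ 13. So 2^14 ≡ 13 (mod 17).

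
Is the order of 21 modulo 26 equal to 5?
No, the actual order is 4, not 5.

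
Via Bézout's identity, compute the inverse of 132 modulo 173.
Extended GCD: 132(-38) + 173(29) = 1. So 132^(-1) ≡ 135 ≡ 135 (mod 173). Verify: 132 × 135 = 17820 ≡ 1 (mod 173)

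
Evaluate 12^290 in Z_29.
Using Fermat: 12^{28} ≡ 1 (mod 29). 290 ≡ 10 (mod 28). So 12^{290} ≡ 12^{10} ≡ 28 (mod 29)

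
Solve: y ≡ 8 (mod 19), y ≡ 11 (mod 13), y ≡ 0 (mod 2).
M = 19 × 13 × 2 = 494. M₁ = 26, y₁ ≡ 11 (mod 19). M₂ = 38, y₂ ≡ 12 (mod 13). M₃ = 247, y₃ ≡ 1 (mod 2). y = 8×26×11 + 11×38×12 + 0×247×1 ≡ 388 (mod 494)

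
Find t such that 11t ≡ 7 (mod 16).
5

Since gcd(11, 16) = 1 divides 7, a solution exists.
Multiply both sides by the inverse of 11 mod 16:
  11^(-1) mod 16 = 3
  x ≡ 3 × 7 ≡ 21 ≡ 5 (mod 16)
Verification: 11 × 5 = 55 = 3 × 16 + 7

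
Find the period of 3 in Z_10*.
Powers of 3 mod 10: 3^1≡3, 3^2≡9, 3^3≡7, 3^4≡1. Order = 4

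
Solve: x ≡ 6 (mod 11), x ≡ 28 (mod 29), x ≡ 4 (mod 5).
M = 11 × 29 × 5 = 1595. M₁ = 145, y₁ ≡ 6 (mod 11). M₂ = 55, y₂ ≡ 19 (mod 29). M₃ = 319, y₃ ≡ 4 (mod 5). x = 6×145×6 + 28×55×19 + 4×319×4 ≡ 1304 (mod 1595)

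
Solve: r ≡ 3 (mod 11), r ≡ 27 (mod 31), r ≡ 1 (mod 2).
M = 11 × 31 × 2 = 682. M₁ = 62, y₁ ≡ 8 (mod 11). M₂ = 22, y₂ ≡ 24 (mod 31). M₃ = 341, y₃ ≡ 1 (mod 2). r = 3×62×8 + 27×22×24 + 1×341×1 ≡ 399 (mod 682)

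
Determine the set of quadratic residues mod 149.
QRs mod 149: {1, 4, 5, 6, 7, 9, 16, 17, 19, 20, 22, 24, 25, 26, 28, 29, 30, 31, 33, 35, 36, 37, 39, 42, 45, 46, 47, 49, 53, 54, 61, 63, 64, 67, 68, 69, 73, 76, 80, 81, 82, 85, 86, 88, 95, 96, 100, 102, 103, 104, 107, 110, 112, 113, 114, 116, 118, 119, 120, 121, 123, 124, 125, 127, 129, 130, 132, 133, 140, 142, 143, 144, 145, 148}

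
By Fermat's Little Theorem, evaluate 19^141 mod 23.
By Fermat: 19^{22} ≡ 1 (mod 23). 141 = 6×22 + 9. So 19^{141} ≡ 19^{9} ≡ 10 (mod 23)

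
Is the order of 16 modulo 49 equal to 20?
No, the actual order is 21, not 20.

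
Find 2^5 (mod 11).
5 = 4 + 1 (binary 101). Repeated squaring mod 11: 2^1 ≡ 2; 2^2 ≡ 2² = 4 ≡ 4; 2^4 ≡ 4² = 16 ≡ 5. Multiply: 2^5 = 2^4 × 2^1 ≡ 5 × 2 (mod 11): 5 × 2 = 10 ≡ 10. So 2^5 ≡ 10 (mod 11).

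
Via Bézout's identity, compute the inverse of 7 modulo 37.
Extended GCD: 7(16) + 37(-3) = 1. So 7^(-1) ≡ 16 ≡ 16 (mod 37). Verify: 7 × 16 = 112 ≡ 1 (mod 37)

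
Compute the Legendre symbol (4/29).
(4/29) = 4^{14} mod 29 = 1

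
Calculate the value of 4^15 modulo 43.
Using repeated squaring. 15 = 8 + 4 + 2 + 1 (binary 1111). Repeated squaring mod 43: 4^1 ≡ 4; 4^2 ≡ 4² = 16 ≡ 16; 4^4 ≡ 16² = 256 ≡ 41; 4^8 ≡ 41² = 1681 ≡ 4. Multiply: 4^15 = 4^8 × 4^4 × 4^2 × 4^1 ≡ 4 × 41 × 16 × 4 (mod 43): 4 × 41 = 164 ≡ 35; 35 × 16 = 560 ≡ 1; 1 × 4 = 4 ≡ 4. So 4^15 ≡ 4 (mod 43).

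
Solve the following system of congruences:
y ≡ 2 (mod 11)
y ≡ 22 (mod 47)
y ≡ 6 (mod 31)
1432

Using the Chinese Remainder Theorem:
M = product of moduli = 16027
For equation 1: M_1 = 1457, 1457 ≡ 5 (mod 11), inverse of 1457 mod 11 is 9 (check: 5 × 9 = 45 ≡ 1 (mod 11))
For equation 2: M_2 = 341, 341 ≡ 12 (mod 47), inverse of 341 mod 47 is 4 (check: 12 × 4 = 48 ≡ 1 (mod 47))
For equation 3: M_3 = 517, 517 ≡ 21 (mod 31), inverse of 517 mod 31 is 3 (check: 21 × 3 = 63 ≡ 1 (mod 31))
Combine: y ≡ Σ r_i×M_i×(M_i⁻¹ mod m_i) = 2×1457×9 + 22×341×4 + 6×517×3 = 26226 + 30008 + 9306 = 65540
65540 mod 16027 = 1432
y ≡ 1432 (mod 16027)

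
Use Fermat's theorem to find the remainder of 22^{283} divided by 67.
40

By Fermat's Little Theorem, a^(p-1) ≡ 1 (mod p) for prime p and gcd(a, p) = 1
Here p = 67, so 22^66 ≡ 1 (mod 67)
We can reduce the exponent: 283 mod 66 = 19
So 22^283 ≡ 22^19 (mod 67)
Computing: 22^19 mod 67 = 40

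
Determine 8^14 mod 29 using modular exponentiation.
Using repeated squaring. 14 = 8 + 4 + 2 (binary 1110). Repeated squaring mod 29: 8^1 ≡ 8; 8^2 ≡ 8² = 64 ≡ 6; 8^4 ≡ 6² = 36 ≡ 7; 8^8 ≡ 7² = 49 ≡ 20. Multiply: 8^14 = 8^8 × 8^4 × 8^2 ≡ 20 × 7 × 6 (mod 29): 20 × 7 = 140 ≡ 24; 24 × 6 = 144 ≡ 28. So 8^14 ≡ 28 (mod 29).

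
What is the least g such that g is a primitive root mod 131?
p - 1 = 130 has prime divisors 2, 5, 13. h is a primitive root mod 131 iff h^(130/q) ≢ 1 (mod 131) for each such q.
h = 2: 2^65 ≡ 130, 2^26 ≡ 53, 2^10 ≡ 107 (mod 131); none is 1, so 2 has order 130 and is a primitive root.
The smallest primitive root mod 131 is g = 2.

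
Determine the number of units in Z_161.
132

Prime factorization: 161 = 7 × 23
Using the formula φ(n) = n × Π(1 - 1/p) for each prime factor p:
φ(161) = 161 × (1 - 1/7) × (1 - 1/23)
φ(161) = 132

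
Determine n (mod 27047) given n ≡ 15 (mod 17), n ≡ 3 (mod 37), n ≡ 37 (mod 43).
21537

Using the Chinese Remainder Theorem:
M = product of moduli = 27047
For equation 1: M_1 = 1591, 1591 ≡ 10 (mod 17), inverse of 1591 mod 17 is 12 (check: 10 × 12 = 120 ≡ 1 (mod 17))
For equation 2: M_2 = 731, 731 ≡ 28 (mod 37), inverse of 731 mod 37 is 4 (check: 28 × 4 = 112 ≡ 1 (mod 37))
For equation 3: M_3 = 629, 629 ≡ 27 (mod 43), inverse of 629 mod 43 is 8 (check: 27 × 8 = 216 ≡ 1 (mod 43))
Combine: n ≡ Σ r_i×M_i×(M_i⁻¹ mod m_i) = 15×1591×12 + 3×731×4 + 37×629×8 = 286380 + 8772 + 186184 = 481336
481336 mod 27047 = 21537
n ≡ 21537 (mod 27047)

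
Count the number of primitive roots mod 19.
Number of primitive roots mod 19 = φ(18) = 6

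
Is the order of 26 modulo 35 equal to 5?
No, the actual order is 6, not 5.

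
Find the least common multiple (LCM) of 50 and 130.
650

First find GCD(50, 130) using the Euclidean algorithm:
50 = 0 × 130 + 50
130 = 2 × 50 + 30
50 = 1 × 30 + 20
30 = 1 × 20 + 10
20 = 2 × 10 + 0
GCD(50, 130) = 10

LCM formula: LCM(a, b) = (a × b) / GCD(a, b)
LCM(50, 130) = (50 × 130) / 10
LCM(50, 130) = 6500 / 10
LCM(50, 130) = 650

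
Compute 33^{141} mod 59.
14

Using successive squaring:
Binary expansion of 141: 10001101
Powers of 33 mod 59 (each is the square of the previous):
  33^1 ≡ 33 (mod 59)
  33^2 ≡ 33² = 1089 ≡ 27 (mod 59)
  33^4 ≡ 27² = 729 ≡ 21 (mod 59)
  33^8 ≡ 21² = 441 ≡ 28 (mod 59)
  33^16 ≡ 28² = 784 ≡ 17 (mod 59)
  33^32 ≡ 17² = 289 ≡ 53 (mod 59)
  33^64 ≡ 53² = 2809 ≡ 36 (mod 59)
  33^128 ≡ 36² = 1296 ≡ 57 (mod 59)
141 = 128 + 8 + 4 + 1, so 33^141 = 33^128 × 33^8 × 33^4 × 33^1 ≡ 57 × 28 × 21 × 33 (mod 59)
Multiplying step by step:
  57 × 28 = 1596 ≡ 3 (mod 59)
  3 × 21 = 63 ≡ 4 (mod 59)
  4 × 33 = 132 ≡ 14 (mod 59)
Result: 33^141 ≡ 14 (mod 59)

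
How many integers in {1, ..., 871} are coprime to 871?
792

Prime factorization: 871 = 13 × 67
Using the formula φ(n) = n × Π(1 - 1/p) for each prime factor p:
φ(871) = 871 × (1 - 1/13) × (1 - 1/67)
φ(871) = 792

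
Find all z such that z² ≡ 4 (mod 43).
The square roots of 4 mod 43 are 41 and 2. Verify: 41² = 1681 ≡ 4 (mod 43)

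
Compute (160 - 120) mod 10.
0

(160 - 120) = 40
40 mod 10 = 0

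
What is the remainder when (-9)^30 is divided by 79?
Using repeated squaring. (-9) ≡ 70 (mod 79). 30 = 16 + 8 + 4 + 2 (binary 11110). Repeated squaring mod 79: 70^1 ≡ 70; 70^2 ≡ 70² = 4900 ≡ 2; 70^4 ≡ 2² = 4 ≡ 4; 70^8 ≡ 4² = 16 ≡ 16; 70^16 ≡ 16² = 256 ≡ 19. Multiply: (-9)^30 ≡ 70^16 × 70^8 × 70^4 × 70^2 ≡ 19 × 16 × 4 × 2 (mod 79): 19 × 16 = 304 ≡ 67; 67 × 4 = 268 ≡ 31; 31 × 2 = 62 ≡ 62. So (-9)^30 ≡ 62 (mod 79).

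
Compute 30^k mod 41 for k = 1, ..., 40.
g^1, g^2, ..., g^{40} mod 41: {30, 39, 22, 4, 38, 33, 6, 16, 29, 9, 24, 23, 34, 36, 14, 10, 13, 21, 15, 40, 11, 2, 19, 37, 3, 8, 35, 25, 12, 32, 17, 18, 7, 5, 27, 31, 28, 20, 26, 1}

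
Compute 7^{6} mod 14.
7

Using successive squaring:
Binary expansion of 6: 110
Powers of 7 mod 14 (each is the square of the previous):
  7^1 ≡ 7 (mod 14)
  7^2 ≡ 7² = 49 ≡ 7 (mod 14)
  7^4 ≡ 7² = 49 ≡ 7 (mod 14)
6 = 4 + 2, so 7^6 = 7^4 × 7^2 ≡ 7 × 7 (mod 14)
Multiplying step by step:
  7 × 7 = 49 ≡ 7 (mod 14)
Result: 7^6 ≡ 7 (mod 14)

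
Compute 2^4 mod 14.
4 = 4 (binary 100). Repeated squaring mod 14: 2^1 ≡ 2; 2^2 ≡ 2² = 4 ≡ 4; 2^4 ≡ 4² = 16 ≡ 2. So 2^4 ≡ 2 (mod 14).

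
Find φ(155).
120

Prime factorization: 155 = 5 × 31
Using the formula φ(n) = n × Π(1 - 1/p) for each prime factor p:
φ(155) = 155 × (1 - 1/5) × (1 - 1/31)
φ(155) = 120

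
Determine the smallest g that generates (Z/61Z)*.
2

A primitive root g modulo p has order p-1 = 60
Prime divisors of 60: [2, 3, 5]
g is a primitive root iff g^(60/q) ≢ 1 (mod 61) for each prime divisor q
Testing small values:
  g = 2: 2^30 ≡ 60, 2^20 ≡ 47, 2^12 ≡ 9 (mod 61) → none is 1, primitive root!
The smallest primitive root is 2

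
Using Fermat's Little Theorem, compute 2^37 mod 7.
By Fermat: 2^{6} ≡ 1 (mod 7). 37 = 6×6 + 1. So 2^{37} ≡ 2^{1} ≡ 2 (mod 7)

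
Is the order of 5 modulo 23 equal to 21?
No, the actual order is 22, not 21.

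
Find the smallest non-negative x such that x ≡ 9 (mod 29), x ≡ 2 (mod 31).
560

Using the Chinese Remainder Theorem:
M = product of moduli = 899
For equation 1: M_1 = 31, 31 ≡ 2 (mod 29), inverse of 31 mod 29 is 15 (check: 2 × 15 = 30 ≡ 1 (mod 29))
For equation 2: M_2 = 29, 29 ≡ 29 (mod 31), inverse of 29 mod 31 is 15 (check: 29 × 15 = 435 ≡ 1 (mod 31))
Combine: x ≡ Σ r_i×M_i×(M_i⁻¹ mod m_i) = 9×31×15 + 2×29×15 = 4185 + 870 = 5055
5055 mod 899 = 560
x ≡ 560 (mod 899)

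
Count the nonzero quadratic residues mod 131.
For prime 131, there are (p-1)/2 = (131-1)/2 = 65 quadratic residues (excluding 0).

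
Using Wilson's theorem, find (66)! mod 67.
By Wilson's theorem, (66)! ≡ -1 ≡ 66 (mod 67)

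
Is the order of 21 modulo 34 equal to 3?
No, the actual order is 4, not 3.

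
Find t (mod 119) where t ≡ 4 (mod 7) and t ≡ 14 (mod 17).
M = 7 × 17 = 119. M₁ = 17, y₁ ≡ 5 (mod 7). M₂ = 7, y₂ ≡ 5 (mod 17). t = 4×17×5 + 14×7×5 ≡ 116 (mod 119)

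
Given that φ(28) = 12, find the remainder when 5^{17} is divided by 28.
By Euler: 5^{12} ≡ 1 (mod 28) since gcd(5, 28) = 1. 17 = 1×12 + 5. So 5^{17} ≡ 5^{5} ≡ 17 (mod 28)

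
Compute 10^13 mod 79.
Using repeated squaring. 13 = 8 + 4 + 1 (binary 1101). Repeated squaring mod 79: 10^1 ≡ 10; 10^2 ≡ 10² = 100 ≡ 21; 10^4 ≡ 21² = 441 ≡ 46; 10^8 ≡ 46² = 2116 ≡ 62. Multiply: 10^13 = 10^8 × 10^4 × 10^1 ≡ 62 × 46 × 10 (mod 79): 62 × 46 = 2852 ≡ 8; 8 × 10 = 80 ≡ 1. So 10^13 ≡ 1 (mod 79).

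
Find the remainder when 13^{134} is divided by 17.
By Fermat: 13^{16} ≡ 1 (mod 17). 134 = 8×16 + 6. So 13^{134} ≡ 13^{6} ≡ 16 (mod 17)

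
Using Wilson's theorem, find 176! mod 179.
(178)! = (176)! × (177) × (178) ≡ -1 (mod 179). So (176)! ≡ -1 × [(178)(177)]^(-1) ≡ 89 (mod 179)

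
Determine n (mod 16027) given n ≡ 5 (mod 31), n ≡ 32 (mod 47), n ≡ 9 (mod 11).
9150

Using the Chinese Remainder Theorem:
M = product of moduli = 16027
For equation 1: M_1 = 517, 517 ≡ 21 (mod 31), inverse of 517 mod 31 is 3 (check: 21 × 3 = 63 ≡ 1 (mod 31))
For equation 2: M_2 = 341, 341 ≡ 12 (mod 47), inverse of 341 mod 47 is 4 (check: 12 × 4 = 48 ≡ 1 (mod 47))
For equation 3: M_3 = 1457, 1457 ≡ 5 (mod 11), inverse of 1457 mod 11 is 9 (check: 5 × 9 = 45 ≡ 1 (mod 11))
Combine: n ≡ Σ r_i×M_i×(M_i⁻¹ mod m_i) = 5×517×3 + 32×341×4 + 9×1457×9 = 7755 + 43648 + 118017 = 169420
169420 mod 16027 = 9150
n ≡ 9150 (mod 16027)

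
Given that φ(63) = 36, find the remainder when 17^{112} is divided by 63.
By Euler: 17^{36} ≡ 1 (mod 63) since gcd(17, 63) = 1. 112 = 3×36 + 4. So 17^{112} ≡ 17^{4} ≡ 46 (mod 63)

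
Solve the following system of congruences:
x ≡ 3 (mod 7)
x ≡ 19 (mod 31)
143

Using the Chinese Remainder Theorem:
M = product of moduli = 217
For equation 1: M_1 = 31, 31 ≡ 3 (mod 7), inverse of 31 mod 7 is 5 (check: 3 × 5 = 15 ≡ 1 (mod 7))
For equation 2: M_2 = 7, 7 ≡ 7 (mod 31), inverse of 7 mod 31 is 9 (check: 7 × 9 = 63 ≡ 1 (mod 31))
Combine: x ≡ Σ r_i×M_i×(M_i⁻¹ mod m_i) = 3×31×5 + 19×7×9 = 465 + 1197 = 1662
1662 mod 217 = 143
x ≡ 143 (mod 217)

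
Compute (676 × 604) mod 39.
13

(676 × 604) = 408304
408304 mod 39 = 13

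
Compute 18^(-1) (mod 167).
18^(-1) ≡ 65 (mod 167). Verification: 18 × 65 = 1170 ≡ 1 (mod 167)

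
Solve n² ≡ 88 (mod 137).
The square roots of 88 mod 137 are 122 and 15. Verify: 122² = 14884 ≡ 88 (mod 137)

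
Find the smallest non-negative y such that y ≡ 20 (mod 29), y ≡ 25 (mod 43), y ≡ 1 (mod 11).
2949

Using the Chinese Remainder Theorem:
M = product of moduli = 13717
For equation 1: M_1 = 473, 473 ≡ 9 (mod 29), inverse of 473 mod 29 is 13 (check: 9 × 13 = 117 ≡ 1 (mod 29))
For equation 2: M_2 = 319, 319 ≡ 18 (mod 43), inverse of 319 mod 43 is 12 (check: 18 × 12 = 216 ≡ 1 (mod 43))
For equation 3: M_3 = 1247, 1247 ≡ 4 (mod 11), inverse of 1247 mod 11 is 3 (check: 4 × 3 = 12 ≡ 1 (mod 11))
Combine: y ≡ Σ r_i×M_i×(M_i⁻¹ mod m_i) = 20×473×13 + 25×319×12 + 1×1247×3 = 122980 + 95700 + 3741 = 222421
222421 mod 13717 = 2949
y ≡ 2949 (mod 13717)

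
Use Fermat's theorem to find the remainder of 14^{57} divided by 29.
14

By Fermat's Little Theorem, a^(p-1) ≡ 1 (mod p) for prime p and gcd(a, p) = 1
Here p = 29, so 14^28 ≡ 1 (mod 29)
We can reduce the exponent: 57 mod 28 = 1
So 14^57 ≡ 14^1 (mod 29)
Computing: 14^1 mod 29 = 14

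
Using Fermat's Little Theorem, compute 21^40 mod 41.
By Fermat's Little Theorem, 21^{40} ≡ 1 (mod 41) since 41 is prime and gcd(21, 41) = 1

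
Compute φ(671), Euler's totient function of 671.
600

Prime factorization: 671 = 11 × 61
Using the formula φ(n) = n × Π(1 - 1/p) for each prime factor p:
φ(671) = 671 × (1 - 1/11) × (1 - 1/61)
φ(671) = 600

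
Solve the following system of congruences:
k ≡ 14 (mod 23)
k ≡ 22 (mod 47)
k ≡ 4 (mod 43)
33157

Using the Chinese Remainder Theorem:
M = product of moduli = 46483
For equation 1: M_1 = 2021, 2021 ≡ 20 (mod 23), inverse of 2021 mod 23 is 15 (check: 20 × 15 = 300 ≡ 1 (mod 23))
For equation 2: M_2 = 989, 989 ≡ 2 (mod 47), inverse of 989 mod 47 is 24 (check: 2 × 24 = 48 ≡ 1 (mod 47))
For equation 3: M_3 = 1081, 1081 ≡ 6 (mod 43), inverse of 1081 mod 43 is 36 (check: 6 × 36 = 216 ≡ 1 (mod 43))
Combine: k ≡ Σ r_i×M_i×(M_i⁻¹ mod m_i) = 14×2021×15 + 22×989×24 + 4×1081×36 = 424410 + 522192 + 155664 = 1102266
1102266 mod 46483 = 33157
k ≡ 33157 (mod 46483)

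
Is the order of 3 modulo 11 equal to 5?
Yes, ord_11(3) = 5.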